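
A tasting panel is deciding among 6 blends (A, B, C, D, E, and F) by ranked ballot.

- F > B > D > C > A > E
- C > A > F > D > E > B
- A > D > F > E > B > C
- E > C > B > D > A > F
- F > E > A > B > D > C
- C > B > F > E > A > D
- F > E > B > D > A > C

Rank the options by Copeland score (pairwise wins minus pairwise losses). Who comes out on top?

F

Pairwise results:
  A vs B: B wins 4–3.
  A vs C: C wins 4–3.
  A vs D: A wins 4–3.
  A vs E: E wins 4–3.
  A vs F: F wins 4–3.
  B vs C: B wins 4–3.
  B vs D: B wins 5–2.
  B vs E: E wins 5–2.
  B vs F: F wins 5–2.
  C vs D: D wins 4–3.
  C vs E: E wins 4–3.
  C vs F: F wins 4–3.
  D vs E: E wins 4–3.
  D vs F: F wins 5–2.
  E vs F: F wins 6–1.
Copeland scores (wins − losses):
  A: 1 − 4 = -3
  B: 3 − 2 = 1
  C: 1 − 4 = -3
  D: 1 − 4 = -3
  E: 4 − 1 = 3
  F: 5 − 0 = 5
F has the best Copeland score.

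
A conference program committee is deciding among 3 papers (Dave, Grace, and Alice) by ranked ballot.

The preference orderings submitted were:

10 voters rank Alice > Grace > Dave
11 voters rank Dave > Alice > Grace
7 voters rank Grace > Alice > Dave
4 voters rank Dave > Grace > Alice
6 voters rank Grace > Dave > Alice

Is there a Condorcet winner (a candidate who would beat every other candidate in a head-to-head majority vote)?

No

Head-to-head results (38 voters total):
Dave vs Grace: Grace wins 23–15.
Dave vs Alice: Dave wins 21–17.
Grace vs Alice: Alice wins 21–17.
No candidate beats all others: Dave beats Alice beats Grace beats Dave, a majority cycle.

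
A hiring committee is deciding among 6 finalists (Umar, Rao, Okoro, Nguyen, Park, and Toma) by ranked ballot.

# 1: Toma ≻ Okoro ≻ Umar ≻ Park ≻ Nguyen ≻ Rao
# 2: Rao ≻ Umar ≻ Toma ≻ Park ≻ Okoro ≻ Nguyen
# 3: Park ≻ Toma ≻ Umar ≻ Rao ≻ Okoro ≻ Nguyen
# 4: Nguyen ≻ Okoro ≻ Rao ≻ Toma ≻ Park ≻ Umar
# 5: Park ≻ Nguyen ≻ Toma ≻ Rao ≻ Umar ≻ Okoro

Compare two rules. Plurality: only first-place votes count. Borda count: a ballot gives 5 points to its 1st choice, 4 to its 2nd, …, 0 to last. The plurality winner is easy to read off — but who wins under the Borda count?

Plurality first-place counts: Umar 0, Rao 1, Okoro 0, Nguyen 1, Park 2, Toma 1 → Park.
Borda totals: Umar 11, Rao 12, Okoro 10, Nguyen 10, Park 15, Toma 17 → Toma.

Toma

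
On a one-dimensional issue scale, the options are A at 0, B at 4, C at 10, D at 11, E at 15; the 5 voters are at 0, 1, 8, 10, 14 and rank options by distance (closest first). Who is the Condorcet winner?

C

With single-peaked preferences on a line, the Condorcet winner is the candidate closest to the median voter.
The median voter (position 8) is closest to C at 10.
Check: C vs A — voters closer to C: 3 of 5.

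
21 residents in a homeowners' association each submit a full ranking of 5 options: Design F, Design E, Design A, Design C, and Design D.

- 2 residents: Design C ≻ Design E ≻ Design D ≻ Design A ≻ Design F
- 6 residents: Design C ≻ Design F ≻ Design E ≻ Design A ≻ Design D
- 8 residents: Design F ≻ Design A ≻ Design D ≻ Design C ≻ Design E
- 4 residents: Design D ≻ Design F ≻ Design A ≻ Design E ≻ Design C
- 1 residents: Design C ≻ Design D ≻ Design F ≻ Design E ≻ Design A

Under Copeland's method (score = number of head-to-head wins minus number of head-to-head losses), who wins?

Design F

Pairwise results:
  Design F vs Design E: Design F wins 19–2.
  Design F vs Design A: Design F wins 19–2.
  Design F vs Design C: Design F wins 12–9.
  Design F vs Design D: Design F wins 14–7.
  Design E vs Design A: Design A wins 12–9.
  Design E vs Design C: Design C wins 17–4.
  Design E vs Design D: Design D wins 13–8.
  Design A vs Design C: Design A wins 12–9.
  Design A vs Design D: Design A wins 14–7.
  Design C vs Design D: Design D wins 12–9.
Copeland scores (wins − losses):
  Design F: 4 − 0 = 4
  Design E: 0 − 4 = -4
  Design A: 3 − 1 = 2
  Design C: 1 − 3 = -2
  Design D: 2 − 2 = 0
Design F has the best Copeland score.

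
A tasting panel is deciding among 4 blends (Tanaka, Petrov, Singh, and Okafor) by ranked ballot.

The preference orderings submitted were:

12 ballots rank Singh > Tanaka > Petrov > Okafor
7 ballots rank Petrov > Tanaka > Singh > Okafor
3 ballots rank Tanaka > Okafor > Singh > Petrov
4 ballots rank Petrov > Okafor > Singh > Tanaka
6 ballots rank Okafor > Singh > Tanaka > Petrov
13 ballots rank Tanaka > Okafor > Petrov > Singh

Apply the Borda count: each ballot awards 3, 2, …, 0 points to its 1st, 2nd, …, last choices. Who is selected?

Tanaka

Borda scores:
  Tanaka: 12·2 + 7·2 + 3·3 + 4·0 + 6·1 + 13·3 = 92
  Petrov: 12·1 + 7·3 + 3·0 + 4·3 + 6·0 + 13·1 = 58
  Singh: 12·3 + 7·1 + 3·1 + 4·1 + 6·2 + 13·0 = 62
  Okafor: 12·0 + 7·0 + 3·2 + 4·2 + 6·3 + 13·2 = 58
Tanaka has the highest total.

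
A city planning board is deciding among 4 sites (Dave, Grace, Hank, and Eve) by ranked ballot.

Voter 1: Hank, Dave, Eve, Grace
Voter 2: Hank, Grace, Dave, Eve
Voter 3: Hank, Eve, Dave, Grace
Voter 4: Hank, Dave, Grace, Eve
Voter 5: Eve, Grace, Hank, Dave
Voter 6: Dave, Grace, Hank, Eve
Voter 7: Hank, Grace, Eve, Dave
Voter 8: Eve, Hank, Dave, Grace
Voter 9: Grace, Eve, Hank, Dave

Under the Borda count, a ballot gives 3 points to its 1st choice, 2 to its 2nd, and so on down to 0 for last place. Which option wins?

Borda scores:
  Dave: 2 + 1 + 1 + 2 + 0 + 3 + 0 + 1 + 0 = 10
  Grace: 0 + 2 + 0 + 1 + 2 + 2 + 2 + 0 + 3 = 12
  Hank: 3 + 3 + 3 + 3 + 1 + 1 + 3 + 2 + 1 = 20
  Eve: 1 + 0 + 2 + 0 + 3 + 0 + 1 + 3 + 2 = 12
Hank has the highest total.

Hank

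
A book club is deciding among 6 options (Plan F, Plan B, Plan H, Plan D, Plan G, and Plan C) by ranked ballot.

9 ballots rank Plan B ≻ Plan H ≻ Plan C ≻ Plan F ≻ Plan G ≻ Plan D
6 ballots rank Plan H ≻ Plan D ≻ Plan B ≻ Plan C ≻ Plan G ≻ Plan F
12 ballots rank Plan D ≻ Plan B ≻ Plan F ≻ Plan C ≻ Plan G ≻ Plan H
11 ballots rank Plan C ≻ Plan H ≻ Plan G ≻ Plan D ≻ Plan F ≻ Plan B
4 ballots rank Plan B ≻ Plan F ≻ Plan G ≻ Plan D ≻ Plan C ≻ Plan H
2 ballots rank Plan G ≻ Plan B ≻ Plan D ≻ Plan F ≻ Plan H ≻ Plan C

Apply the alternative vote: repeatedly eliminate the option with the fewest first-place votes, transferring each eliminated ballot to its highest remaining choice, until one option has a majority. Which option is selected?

Round 1: Plan B 13, Plan D 12, Plan C 11, Plan H 6, Plan G 2, Plan F 0. Plan F has the fewest and is eliminated.
Round 2: Plan B 13, Plan D 12, Plan C 11, Plan H 6, Plan G 2. Plan G has the fewest and is eliminated.
Round 3: Plan B 15, Plan D 12, Plan C 11, Plan H 6. Plan H has the fewest and is eliminated.
Round 4: Plan D 18, Plan B 15, Plan C 11. Plan C has the fewest and is eliminated.
Round 5: Plan D 29, Plan B 15. Plan D has a majority.

Plan D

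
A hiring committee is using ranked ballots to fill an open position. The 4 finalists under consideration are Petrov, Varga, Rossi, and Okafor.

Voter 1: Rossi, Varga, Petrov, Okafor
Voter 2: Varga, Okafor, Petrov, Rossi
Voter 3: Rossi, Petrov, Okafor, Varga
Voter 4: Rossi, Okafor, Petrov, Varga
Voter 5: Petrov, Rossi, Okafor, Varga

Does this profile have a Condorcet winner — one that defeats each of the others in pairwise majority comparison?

Yes

Head-to-head results (5 voters total):
Petrov vs Varga: Petrov wins 3–2.
Petrov vs Rossi: Rossi wins 3–2.
Petrov vs Okafor: Petrov wins 3–2.
Varga vs Rossi: Rossi wins 4–1.
Varga vs Okafor: Okafor wins 3–2.
Rossi vs Okafor: Rossi wins 4–1.
Rossi beats each rival — Petrov (3–2), Varga (4–1), Okafor (4–1) — so Rossi is the Condorcet winner.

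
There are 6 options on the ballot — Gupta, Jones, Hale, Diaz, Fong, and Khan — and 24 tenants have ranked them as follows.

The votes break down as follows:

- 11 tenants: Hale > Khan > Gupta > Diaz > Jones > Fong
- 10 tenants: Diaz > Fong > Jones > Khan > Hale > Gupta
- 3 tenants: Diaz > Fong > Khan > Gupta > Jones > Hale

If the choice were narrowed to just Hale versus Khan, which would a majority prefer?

Ballots ranking Hale above Khan: 11.
Ballots ranking Khan above Hale: 10+3 = 13.
Khan wins the head-to-head, 13–11.

Khan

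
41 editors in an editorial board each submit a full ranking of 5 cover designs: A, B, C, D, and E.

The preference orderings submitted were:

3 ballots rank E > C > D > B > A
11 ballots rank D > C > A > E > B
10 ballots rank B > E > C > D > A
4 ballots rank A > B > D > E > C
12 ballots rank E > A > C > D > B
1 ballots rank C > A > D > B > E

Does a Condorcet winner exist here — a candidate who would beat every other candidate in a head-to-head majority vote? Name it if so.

Head-to-head results (41 voters total):
A vs B: A wins 28–13.
A vs C: C wins 25–16.
A vs D: D wins 24–17.
A vs E: E wins 25–16.
B vs C: C wins 27–14.
B vs D: D wins 27–14.
B vs E: E wins 26–15.
C vs D: C wins 26–15.
C vs E: E wins 29–12.
D vs E: E wins 25–16.
E beats each rival — A (25–16), B (26–15), C (29–12), D (25–16) — so E is the Condorcet winner.

E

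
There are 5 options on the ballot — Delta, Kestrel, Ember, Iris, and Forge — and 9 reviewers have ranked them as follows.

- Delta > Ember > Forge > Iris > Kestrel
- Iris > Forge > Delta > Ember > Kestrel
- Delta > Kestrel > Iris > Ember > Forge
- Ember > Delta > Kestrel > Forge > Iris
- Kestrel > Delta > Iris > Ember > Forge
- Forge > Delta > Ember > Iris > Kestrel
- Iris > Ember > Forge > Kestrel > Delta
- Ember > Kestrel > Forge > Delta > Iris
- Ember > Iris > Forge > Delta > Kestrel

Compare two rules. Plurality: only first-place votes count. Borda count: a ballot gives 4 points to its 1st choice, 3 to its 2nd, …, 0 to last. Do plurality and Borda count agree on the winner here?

Plurality first-place counts: Delta 2, Kestrel 1, Ember 3, Iris 2, Forge 1 → Ember.
Borda totals: Delta 21, Kestrel 13, Ember 23, Iris 17, Forge 16 → Ember.
The two rules agree on Ember.

Yes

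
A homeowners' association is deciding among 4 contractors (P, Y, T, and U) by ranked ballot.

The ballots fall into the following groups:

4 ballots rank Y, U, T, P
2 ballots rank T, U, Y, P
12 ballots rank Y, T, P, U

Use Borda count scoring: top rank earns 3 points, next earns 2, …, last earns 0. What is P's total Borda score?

12

Borda scores:
  P: 4·0 + 2·0 + 12·1 = 12
  Y: 4·3 + 2·1 + 12·3 = 50
  T: 4·1 + 2·3 + 12·2 = 34
  U: 4·2 + 2·2 + 12·0 = 12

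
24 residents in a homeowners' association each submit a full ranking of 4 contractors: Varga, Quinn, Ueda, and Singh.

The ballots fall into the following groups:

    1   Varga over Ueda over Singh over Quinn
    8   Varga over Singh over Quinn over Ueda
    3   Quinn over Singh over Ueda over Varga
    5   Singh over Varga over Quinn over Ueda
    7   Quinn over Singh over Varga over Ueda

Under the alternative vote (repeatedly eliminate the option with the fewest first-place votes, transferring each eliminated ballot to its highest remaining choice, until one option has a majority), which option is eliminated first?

Round 1: Quinn 10, Varga 9, Singh 5, Ueda 0. Ueda has the fewest and is eliminated.
Round 2: Quinn 10, Varga 9, Singh 5. Singh has the fewest and is eliminated.
Round 3: Varga 14, Quinn 10. Varga has a majority.

Ueda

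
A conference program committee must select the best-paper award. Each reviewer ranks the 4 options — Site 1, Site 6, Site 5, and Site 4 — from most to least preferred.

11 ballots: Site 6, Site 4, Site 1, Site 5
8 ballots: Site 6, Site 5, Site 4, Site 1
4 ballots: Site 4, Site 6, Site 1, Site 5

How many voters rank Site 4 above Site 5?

15

Ballots ranking Site 4 above Site 5: 11+4 = 15.
Ballots ranking Site 5 above Site 4: 8.
So 15 of 23 voters prefer Site 4 to Site 5.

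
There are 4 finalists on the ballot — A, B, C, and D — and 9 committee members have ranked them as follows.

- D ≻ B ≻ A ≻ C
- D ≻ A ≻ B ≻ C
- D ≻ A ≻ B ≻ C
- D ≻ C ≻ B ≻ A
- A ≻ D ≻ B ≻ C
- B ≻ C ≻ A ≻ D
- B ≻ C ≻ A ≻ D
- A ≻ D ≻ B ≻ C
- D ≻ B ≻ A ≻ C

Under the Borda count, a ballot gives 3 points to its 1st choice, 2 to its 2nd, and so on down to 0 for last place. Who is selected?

Borda scores:
  A: 1 + 2 + 2 + 0 + 3 + 1 + 1 + 3 + 1 = 14
  B: 2 + 1 + 1 + 1 + 1 + 3 + 3 + 1 + 2 = 15
  C: 0 + 0 + 0 + 2 + 0 + 2 + 2 + 0 + 0 = 6
  D: 3 + 3 + 3 + 3 + 2 + 0 + 0 + 2 + 3 = 19
D has the highest total.

D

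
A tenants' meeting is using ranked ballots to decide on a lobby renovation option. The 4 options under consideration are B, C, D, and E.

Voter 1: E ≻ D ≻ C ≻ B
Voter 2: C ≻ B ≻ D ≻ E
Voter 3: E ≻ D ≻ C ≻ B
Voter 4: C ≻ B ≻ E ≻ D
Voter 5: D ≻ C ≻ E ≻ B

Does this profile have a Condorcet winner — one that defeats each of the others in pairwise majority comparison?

No

Head-to-head results (5 voters total):
B vs C: C wins 5–0.
B vs D: D wins 3–2.
B vs E: E wins 3–2.
C vs D: D wins 3–2.
C vs E: C wins 3–2.
D vs E: E wins 3–2.
No candidate beats all others: C beats E beats D beats C, a majority cycle.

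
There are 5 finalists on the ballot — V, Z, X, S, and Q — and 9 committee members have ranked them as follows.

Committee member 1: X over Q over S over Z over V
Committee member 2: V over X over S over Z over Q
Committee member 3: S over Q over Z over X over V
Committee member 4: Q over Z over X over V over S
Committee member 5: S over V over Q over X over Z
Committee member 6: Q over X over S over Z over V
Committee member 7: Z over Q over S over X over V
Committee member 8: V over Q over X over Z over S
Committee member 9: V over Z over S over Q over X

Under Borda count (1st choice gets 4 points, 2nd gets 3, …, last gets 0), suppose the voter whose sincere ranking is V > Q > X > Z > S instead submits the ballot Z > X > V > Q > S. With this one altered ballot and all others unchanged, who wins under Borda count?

Borda totals with the altered ballot: V 14, Z 19, X 18, S 18, Q 21.
The winner is unchanged: still Q.

Q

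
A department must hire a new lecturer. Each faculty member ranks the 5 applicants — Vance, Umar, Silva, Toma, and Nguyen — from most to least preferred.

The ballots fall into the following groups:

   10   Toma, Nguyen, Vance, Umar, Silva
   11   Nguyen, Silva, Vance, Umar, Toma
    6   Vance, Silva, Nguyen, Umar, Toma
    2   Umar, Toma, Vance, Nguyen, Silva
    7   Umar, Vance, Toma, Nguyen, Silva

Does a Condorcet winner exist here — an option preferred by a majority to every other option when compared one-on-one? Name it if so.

No Condorcet winner

Head-to-head results (36 voters total):
Vance vs Umar: Vance wins 27–9.
Vance vs Silva: Vance wins 25–11.
Vance vs Toma: Vance wins 24–12.
Vance vs Nguyen: Nguyen wins 21–15.
Umar vs Silva: Umar wins 19–17.
Umar vs Toma: Umar wins 26–10.
Umar vs Nguyen: Nguyen wins 27–9.
Silva vs Toma: Toma wins 19–17.
Silva vs Nguyen: Nguyen wins 30–6.
Toma vs Nguyen: Toma wins 19–17.
No candidate beats all others: Vance beats Toma beats Nguyen beats Vance, a majority cycle.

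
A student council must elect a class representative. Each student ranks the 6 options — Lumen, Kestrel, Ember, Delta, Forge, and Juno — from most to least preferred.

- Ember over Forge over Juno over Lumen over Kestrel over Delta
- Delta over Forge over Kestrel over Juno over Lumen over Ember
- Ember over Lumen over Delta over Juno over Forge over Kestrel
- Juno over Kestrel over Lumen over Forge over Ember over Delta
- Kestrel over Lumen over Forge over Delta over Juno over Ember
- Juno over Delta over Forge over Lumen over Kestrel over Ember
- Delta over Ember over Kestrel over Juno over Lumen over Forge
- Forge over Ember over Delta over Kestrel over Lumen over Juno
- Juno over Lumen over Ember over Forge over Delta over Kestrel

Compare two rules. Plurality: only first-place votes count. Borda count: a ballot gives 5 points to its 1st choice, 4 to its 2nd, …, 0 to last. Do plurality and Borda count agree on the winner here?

Plurality first-place counts: Lumen 0, Kestrel 1, Ember 2, Delta 2, Forge 1, Juno 3 → Juno.
Borda totals: Lumen 22, Kestrel 19, Ember 22, Delta 23, Forge 24, Juno 25 → Juno.
The two rules agree on Juno.

Yes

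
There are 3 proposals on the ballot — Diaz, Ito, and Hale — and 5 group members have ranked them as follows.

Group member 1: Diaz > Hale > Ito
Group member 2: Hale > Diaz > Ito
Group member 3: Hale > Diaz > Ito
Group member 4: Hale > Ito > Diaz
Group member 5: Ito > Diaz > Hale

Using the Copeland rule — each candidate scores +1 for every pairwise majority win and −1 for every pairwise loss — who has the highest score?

Hale

Pairwise results:
  Diaz vs Ito: Diaz wins 3–2.
  Diaz vs Hale: Hale wins 3–2.
  Ito vs Hale: Hale wins 4–1.
Copeland scores (wins − losses):
  Diaz: 1 − 1 = 0
  Ito: 0 − 2 = -2
  Hale: 2 − 0 = 2
Hale has the best Copeland score.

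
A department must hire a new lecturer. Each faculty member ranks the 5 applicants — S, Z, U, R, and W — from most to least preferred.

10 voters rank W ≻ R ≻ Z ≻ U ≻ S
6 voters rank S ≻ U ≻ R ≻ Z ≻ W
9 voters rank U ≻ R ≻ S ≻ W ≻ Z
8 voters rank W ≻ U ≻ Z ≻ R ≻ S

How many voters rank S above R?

Ballots ranking S above R: 6.
Ballots ranking R above S: 10+9+8 = 27.
So 6 of 33 voters prefer S to R.

6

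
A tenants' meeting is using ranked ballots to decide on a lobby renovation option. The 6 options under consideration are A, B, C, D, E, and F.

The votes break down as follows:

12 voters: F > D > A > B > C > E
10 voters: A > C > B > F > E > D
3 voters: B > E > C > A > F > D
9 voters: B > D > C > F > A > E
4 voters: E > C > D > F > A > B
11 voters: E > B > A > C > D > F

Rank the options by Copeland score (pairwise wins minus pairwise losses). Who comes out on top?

B

Pairwise results:
  A vs B: A wins 26–23.
  A vs C: A wins 33–16.
  A vs D: D wins 25–24.
  A vs E: A wins 31–18.
  A vs F: F wins 25–24.
  B vs C: B wins 35–14.
  B vs D: B wins 33–16.
  B vs E: B wins 34–15.
  B vs F: B wins 33–16.
  C vs D: C wins 28–21.
  C vs E: C wins 31–18.
  C vs F: C wins 37–12.
  D vs E: E wins 28–21.
  D vs F: F wins 25–24.
  E vs F: F wins 31–18.
Copeland scores (wins − losses):
  A: 3 − 2 = 1
  B: 4 − 1 = 3
  C: 3 − 2 = 1
  D: 1 − 4 = -3
  E: 1 − 4 = -3
  F: 3 − 2 = 1
B has the best Copeland score.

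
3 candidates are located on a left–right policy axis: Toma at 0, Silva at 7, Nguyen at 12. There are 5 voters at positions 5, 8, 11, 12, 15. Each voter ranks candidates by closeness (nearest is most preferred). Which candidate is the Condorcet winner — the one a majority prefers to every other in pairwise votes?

Nguyen

With single-peaked preferences on a line, the Condorcet winner is the candidate closest to the median voter.
The median voter (position 11) is closest to Nguyen at 12.
Check: Nguyen vs Silva — voters closer to Nguyen: 3 of 5.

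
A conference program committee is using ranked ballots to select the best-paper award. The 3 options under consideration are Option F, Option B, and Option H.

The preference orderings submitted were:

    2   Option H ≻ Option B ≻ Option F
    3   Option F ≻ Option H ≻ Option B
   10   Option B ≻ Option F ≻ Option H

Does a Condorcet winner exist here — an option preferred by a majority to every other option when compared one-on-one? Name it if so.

Head-to-head results (15 voters total):
Option F vs Option B: Option B wins 12–3.
Option F vs Option H: Option F wins 13–2.
Option B vs Option H: Option B wins 10–5.
Option B beats each rival — Option F (12–3), Option H (10–5) — so Option B is the Condorcet winner.

Option B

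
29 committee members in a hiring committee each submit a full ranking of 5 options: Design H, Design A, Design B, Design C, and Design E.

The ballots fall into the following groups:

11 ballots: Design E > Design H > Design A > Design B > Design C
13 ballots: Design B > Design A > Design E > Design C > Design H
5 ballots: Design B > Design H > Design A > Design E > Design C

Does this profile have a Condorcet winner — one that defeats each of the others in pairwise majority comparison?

Yes

Head-to-head results (29 voters total):
Design H vs Design A: Design H wins 16–13.
Design H vs Design B: Design B wins 18–11.
Design H vs Design C: Design H wins 16–13.
Design H vs Design E: Design E wins 24–5.
Design A vs Design B: Design B wins 18–11.
Design A vs Design C: Design A wins 29–0.
Design A vs Design E: Design A wins 18–11.
Design B vs Design C: Design B wins 29–0.
Design B vs Design E: Design B wins 18–11.
Design C vs Design E: Design E wins 29–0.
Design B beats each rival — Design H (18–11), Design A (18–11), Design C (29–0), Design E (18–11) — so Design B is the Condorcet winner.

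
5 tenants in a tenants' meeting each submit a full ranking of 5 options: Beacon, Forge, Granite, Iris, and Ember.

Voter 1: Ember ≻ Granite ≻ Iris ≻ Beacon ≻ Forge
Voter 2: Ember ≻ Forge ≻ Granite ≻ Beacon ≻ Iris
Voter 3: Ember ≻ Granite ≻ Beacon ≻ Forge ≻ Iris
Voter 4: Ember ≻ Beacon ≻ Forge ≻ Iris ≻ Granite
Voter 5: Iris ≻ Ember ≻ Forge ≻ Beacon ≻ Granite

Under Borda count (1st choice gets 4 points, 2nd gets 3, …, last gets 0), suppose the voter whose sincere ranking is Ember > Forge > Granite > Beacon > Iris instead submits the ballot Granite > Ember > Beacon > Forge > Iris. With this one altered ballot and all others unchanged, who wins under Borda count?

Ember

Borda totals with the altered ballot: Beacon 9, Forge 6, Granite 10, Iris 7, Ember 18.
The winner is unchanged: still Ember.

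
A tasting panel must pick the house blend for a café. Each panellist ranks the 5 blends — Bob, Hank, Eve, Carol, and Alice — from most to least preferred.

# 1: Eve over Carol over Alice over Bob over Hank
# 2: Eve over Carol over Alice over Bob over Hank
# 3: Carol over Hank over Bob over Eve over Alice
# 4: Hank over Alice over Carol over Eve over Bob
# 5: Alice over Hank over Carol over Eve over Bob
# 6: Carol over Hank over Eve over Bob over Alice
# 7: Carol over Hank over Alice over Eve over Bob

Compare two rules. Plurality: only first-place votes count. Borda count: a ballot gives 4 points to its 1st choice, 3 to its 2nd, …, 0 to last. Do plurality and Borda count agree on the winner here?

Plurality first-place counts: Bob 0, Hank 1, Eve 2, Carol 3, Alice 1 → Carol.
Borda totals: Bob 5, Hank 16, Eve 14, Carol 22, Alice 13 → Carol.
The two rules agree on Carol.

Yes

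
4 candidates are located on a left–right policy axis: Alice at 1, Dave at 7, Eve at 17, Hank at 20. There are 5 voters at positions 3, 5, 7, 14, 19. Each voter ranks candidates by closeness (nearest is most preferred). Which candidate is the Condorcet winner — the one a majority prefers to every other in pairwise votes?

Dave

With single-peaked preferences on a line, the Condorcet winner is the candidate closest to the median voter.
The median voter (position 7) is closest to Dave at 7.
Check: Dave vs Hank — voters closer to Dave: 3 of 5.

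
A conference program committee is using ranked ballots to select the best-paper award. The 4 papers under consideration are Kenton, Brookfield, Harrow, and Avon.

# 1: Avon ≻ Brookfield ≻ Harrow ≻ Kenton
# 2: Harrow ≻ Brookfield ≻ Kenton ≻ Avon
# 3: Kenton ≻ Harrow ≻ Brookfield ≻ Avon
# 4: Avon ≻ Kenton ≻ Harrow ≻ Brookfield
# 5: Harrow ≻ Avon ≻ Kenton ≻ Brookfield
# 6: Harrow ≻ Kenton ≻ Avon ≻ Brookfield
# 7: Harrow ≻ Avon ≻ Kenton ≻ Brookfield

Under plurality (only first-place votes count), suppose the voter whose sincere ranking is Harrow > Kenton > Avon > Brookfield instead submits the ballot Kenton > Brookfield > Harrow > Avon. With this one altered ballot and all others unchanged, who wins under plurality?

First-place totals with the altered ballot: Kenton 2, Brookfield 0, Harrow 3, Avon 2.
The winner is unchanged: still Harrow.

Harrow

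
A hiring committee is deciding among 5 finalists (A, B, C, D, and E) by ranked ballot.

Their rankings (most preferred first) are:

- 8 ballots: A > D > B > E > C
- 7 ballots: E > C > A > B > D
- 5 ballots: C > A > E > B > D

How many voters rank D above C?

8

Ballots ranking D above C: 8.
Ballots ranking C above D: 7+5 = 12.
So 8 of 20 voters prefer D to C.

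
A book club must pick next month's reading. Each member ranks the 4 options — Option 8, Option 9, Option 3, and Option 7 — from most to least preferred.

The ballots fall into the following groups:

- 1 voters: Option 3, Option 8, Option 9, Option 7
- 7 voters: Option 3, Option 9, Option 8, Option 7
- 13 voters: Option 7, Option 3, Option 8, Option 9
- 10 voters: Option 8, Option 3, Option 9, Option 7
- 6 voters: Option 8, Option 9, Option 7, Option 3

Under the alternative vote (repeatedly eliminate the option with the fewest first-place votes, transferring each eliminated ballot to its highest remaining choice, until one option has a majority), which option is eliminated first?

Option 9

Round 1: Option 8 16, Option 7 13, Option 3 8, Option 9 0. Option 9 has the fewest and is eliminated.
Round 2: Option 8 16, Option 7 13, Option 3 8. Option 3 has the fewest and is eliminated.
Round 3: Option 8 24, Option 7 13. Option 8 has a majority.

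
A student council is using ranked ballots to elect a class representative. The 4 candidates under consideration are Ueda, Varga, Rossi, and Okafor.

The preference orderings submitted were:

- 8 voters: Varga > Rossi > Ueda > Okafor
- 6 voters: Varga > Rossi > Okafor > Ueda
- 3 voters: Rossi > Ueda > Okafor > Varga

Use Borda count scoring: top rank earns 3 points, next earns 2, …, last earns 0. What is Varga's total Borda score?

42

Borda scores:
  Ueda: 8·1 + 6·0 + 3·2 = 14
  Varga: 8·3 + 6·3 + 3·0 = 42
  Rossi: 8·2 + 6·2 + 3·3 = 37
  Okafor: 8·0 + 6·1 + 3·1 = 9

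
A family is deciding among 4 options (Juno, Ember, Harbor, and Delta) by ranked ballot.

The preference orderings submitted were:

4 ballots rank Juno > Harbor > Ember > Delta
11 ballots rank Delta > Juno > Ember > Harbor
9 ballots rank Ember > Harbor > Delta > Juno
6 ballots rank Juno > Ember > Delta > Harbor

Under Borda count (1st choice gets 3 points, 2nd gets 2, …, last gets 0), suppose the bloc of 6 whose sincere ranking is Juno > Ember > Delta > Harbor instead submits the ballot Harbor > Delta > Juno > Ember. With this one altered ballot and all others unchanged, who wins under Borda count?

Delta

Borda totals with the altered ballot: Juno 40, Ember 42, Harbor 44, Delta 54.
The switch changes the winner from Ember to Delta.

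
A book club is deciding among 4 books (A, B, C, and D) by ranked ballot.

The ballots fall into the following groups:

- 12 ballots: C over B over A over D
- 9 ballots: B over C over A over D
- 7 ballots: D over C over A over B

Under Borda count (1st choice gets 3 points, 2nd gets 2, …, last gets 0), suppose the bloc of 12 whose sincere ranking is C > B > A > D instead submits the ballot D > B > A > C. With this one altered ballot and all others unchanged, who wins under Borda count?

Borda totals with the altered ballot: A 28, B 51, C 32, D 57.
The switch changes the winner from C to D.

D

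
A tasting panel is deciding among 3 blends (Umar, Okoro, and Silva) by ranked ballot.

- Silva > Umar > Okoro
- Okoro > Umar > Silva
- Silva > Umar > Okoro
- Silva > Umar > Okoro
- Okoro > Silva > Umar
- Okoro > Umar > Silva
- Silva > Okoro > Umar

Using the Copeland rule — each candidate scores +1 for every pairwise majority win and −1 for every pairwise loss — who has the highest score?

Pairwise results:
  Umar vs Okoro: Okoro wins 4–3.
  Umar vs Silva: Silva wins 5–2.
  Okoro vs Silva: Silva wins 4–3.
Copeland scores (wins − losses):
  Umar: 0 − 2 = -2
  Okoro: 1 − 1 = 0
  Silva: 2 − 0 = 2
Silva has the best Copeland score.

Silva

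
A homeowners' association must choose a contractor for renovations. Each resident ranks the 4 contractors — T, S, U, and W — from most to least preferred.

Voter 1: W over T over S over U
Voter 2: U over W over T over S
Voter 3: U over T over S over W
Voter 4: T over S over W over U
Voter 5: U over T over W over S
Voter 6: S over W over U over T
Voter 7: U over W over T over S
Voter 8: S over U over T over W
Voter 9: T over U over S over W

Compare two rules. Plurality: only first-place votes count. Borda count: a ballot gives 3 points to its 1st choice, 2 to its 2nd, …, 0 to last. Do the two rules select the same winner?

Yes

Plurality first-place counts: T 2, S 2, U 4, W 1 → U.
Borda totals: T 15, S 11, U 17, W 11 → U.
The two rules agree on U.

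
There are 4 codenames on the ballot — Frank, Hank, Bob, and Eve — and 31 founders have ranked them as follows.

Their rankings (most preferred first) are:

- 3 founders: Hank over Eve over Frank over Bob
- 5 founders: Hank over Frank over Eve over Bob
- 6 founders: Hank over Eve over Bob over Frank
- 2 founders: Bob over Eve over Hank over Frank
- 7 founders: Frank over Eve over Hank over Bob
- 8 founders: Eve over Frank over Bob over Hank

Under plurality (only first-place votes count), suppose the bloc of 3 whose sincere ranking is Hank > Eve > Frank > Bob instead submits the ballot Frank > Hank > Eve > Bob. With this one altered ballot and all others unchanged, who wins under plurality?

Hank

First-place totals with the altered ballot: Frank 10, Hank 11, Bob 2, Eve 8.
The winner is unchanged: still Hank.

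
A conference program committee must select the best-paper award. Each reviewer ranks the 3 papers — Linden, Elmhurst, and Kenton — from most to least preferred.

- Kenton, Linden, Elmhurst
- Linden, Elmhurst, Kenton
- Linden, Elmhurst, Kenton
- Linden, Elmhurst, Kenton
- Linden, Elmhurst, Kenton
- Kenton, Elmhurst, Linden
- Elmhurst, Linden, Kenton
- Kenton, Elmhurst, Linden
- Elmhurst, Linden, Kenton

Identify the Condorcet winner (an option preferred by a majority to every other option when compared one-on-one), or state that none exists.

Linden

Head-to-head results (9 voters total):
Linden vs Elmhurst: Linden wins 5–4.
Linden vs Kenton: Linden wins 6–3.
Elmhurst vs Kenton: Elmhurst wins 6–3.
Linden beats each rival — Elmhurst (5–4), Kenton (6–3) — so Linden is the Condorcet winner.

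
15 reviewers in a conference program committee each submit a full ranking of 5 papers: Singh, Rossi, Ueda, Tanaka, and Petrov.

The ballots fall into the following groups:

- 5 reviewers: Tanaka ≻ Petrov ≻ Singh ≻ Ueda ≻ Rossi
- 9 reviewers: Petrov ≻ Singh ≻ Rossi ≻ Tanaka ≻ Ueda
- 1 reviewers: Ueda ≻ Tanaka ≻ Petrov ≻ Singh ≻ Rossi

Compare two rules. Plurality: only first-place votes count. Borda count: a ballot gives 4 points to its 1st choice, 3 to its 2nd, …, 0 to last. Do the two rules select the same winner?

Yes

Plurality first-place counts: Singh 0, Rossi 0, Ueda 1, Tanaka 5, Petrov 9 → Petrov.
Borda totals: Singh 38, Rossi 18, Ueda 9, Tanaka 32, Petrov 53 → Petrov.
The two rules agree on Petrov.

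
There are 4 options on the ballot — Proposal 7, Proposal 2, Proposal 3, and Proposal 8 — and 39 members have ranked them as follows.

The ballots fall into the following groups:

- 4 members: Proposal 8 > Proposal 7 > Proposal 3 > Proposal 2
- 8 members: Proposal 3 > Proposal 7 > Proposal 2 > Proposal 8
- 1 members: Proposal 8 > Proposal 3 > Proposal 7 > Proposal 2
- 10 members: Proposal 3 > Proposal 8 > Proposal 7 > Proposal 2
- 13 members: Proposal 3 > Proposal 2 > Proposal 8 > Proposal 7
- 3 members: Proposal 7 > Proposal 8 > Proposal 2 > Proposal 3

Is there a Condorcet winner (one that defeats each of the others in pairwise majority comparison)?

Head-to-head results (39 voters total):
Proposal 7 vs Proposal 2: Proposal 7 wins 26–13.
Proposal 7 vs Proposal 3: Proposal 3 wins 32–7.
Proposal 7 vs Proposal 8: Proposal 8 wins 28–11.
Proposal 2 vs Proposal 3: Proposal 3 wins 36–3.
Proposal 2 vs Proposal 8: Proposal 2 wins 21–18.
Proposal 3 vs Proposal 8: Proposal 3 wins 31–8.
Proposal 3 beats each rival — Proposal 7 (32–7), Proposal 2 (36–3), Proposal 8 (31–8) — so Proposal 3 is the Condorcet winner.

Yes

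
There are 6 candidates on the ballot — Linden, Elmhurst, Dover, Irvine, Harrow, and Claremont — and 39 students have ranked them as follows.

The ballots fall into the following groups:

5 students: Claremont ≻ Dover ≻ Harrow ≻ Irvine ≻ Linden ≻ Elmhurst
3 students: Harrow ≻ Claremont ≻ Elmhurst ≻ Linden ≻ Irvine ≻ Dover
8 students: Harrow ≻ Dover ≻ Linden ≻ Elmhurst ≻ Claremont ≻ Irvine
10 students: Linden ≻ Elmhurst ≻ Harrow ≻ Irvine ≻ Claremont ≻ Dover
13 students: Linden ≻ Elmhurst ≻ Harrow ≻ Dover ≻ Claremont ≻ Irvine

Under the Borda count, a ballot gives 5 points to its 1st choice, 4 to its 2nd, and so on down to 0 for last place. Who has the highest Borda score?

Borda scores:
  Linden: 5·1 + 3·2 + 8·3 + 10·5 + 13·5 = 150
  Elmhurst: 5·0 + 3·3 + 8·2 + 10·4 + 13·4 = 117
  Dover: 5·4 + 3·0 + 8·4 + 10·0 + 13·2 = 78
  Irvine: 5·2 + 3·1 + 8·0 + 10·2 + 13·0 = 33
  Harrow: 5·3 + 3·5 + 8·5 + 10·3 + 13·3 = 139
  Claremont: 5·5 + 3·4 + 8·1 + 10·1 + 13·1 = 68
Linden has the highest total.

Linden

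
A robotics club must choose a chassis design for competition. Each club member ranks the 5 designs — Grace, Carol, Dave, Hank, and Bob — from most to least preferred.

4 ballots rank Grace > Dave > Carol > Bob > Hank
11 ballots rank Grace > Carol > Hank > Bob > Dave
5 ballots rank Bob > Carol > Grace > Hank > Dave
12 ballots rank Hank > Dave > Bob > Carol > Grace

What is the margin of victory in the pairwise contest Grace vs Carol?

2

Ballots ranking Grace above Carol: 4+11 = 15.
Ballots ranking Carol above Grace: 5+12 = 17.
Carol wins 17–15, a margin of 2.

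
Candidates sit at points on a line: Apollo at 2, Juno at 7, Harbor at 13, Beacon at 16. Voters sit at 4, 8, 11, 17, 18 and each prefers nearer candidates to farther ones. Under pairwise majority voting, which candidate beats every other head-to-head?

Harbor

With single-peaked preferences on a line, the Condorcet winner is the candidate closest to the median voter.
The median voter (position 11) is closest to Harbor at 13.
Check: Harbor vs Apollo — voters closer to Harbor: 4 of 5.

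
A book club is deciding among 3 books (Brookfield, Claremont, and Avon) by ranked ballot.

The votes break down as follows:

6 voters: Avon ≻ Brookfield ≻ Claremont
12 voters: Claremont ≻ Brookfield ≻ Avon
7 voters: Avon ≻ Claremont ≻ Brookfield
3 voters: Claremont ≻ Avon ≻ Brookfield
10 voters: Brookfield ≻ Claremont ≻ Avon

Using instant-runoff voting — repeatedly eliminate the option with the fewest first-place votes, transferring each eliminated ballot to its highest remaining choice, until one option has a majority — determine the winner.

Round 1: Claremont 15, Avon 13, Brookfield 10. Brookfield has the fewest and is eliminated.
Round 2: Claremont 25, Avon 13. Claremont has a majority.

Claremont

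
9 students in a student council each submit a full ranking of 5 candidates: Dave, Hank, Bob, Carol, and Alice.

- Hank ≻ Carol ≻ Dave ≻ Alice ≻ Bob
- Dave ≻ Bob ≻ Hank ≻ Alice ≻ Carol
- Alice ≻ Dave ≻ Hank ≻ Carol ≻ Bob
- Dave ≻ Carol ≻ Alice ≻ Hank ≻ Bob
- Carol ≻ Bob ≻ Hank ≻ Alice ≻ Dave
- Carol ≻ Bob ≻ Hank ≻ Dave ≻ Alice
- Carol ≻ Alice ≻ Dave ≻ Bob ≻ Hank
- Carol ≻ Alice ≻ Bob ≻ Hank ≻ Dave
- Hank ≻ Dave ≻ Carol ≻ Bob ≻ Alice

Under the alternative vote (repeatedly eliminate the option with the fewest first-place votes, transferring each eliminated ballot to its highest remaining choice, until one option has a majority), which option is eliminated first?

Round 1: Carol 4, Dave 2, Hank 2, Alice 1, Bob 0. Bob has the fewest and is eliminated.
Round 2: Carol 4, Dave 2, Hank 2, Alice 1. Alice has the fewest and is eliminated.
Round 3: Carol 4, Dave 3, Hank 2. Hank has the fewest and is eliminated.
Round 4: Carol 5, Dave 4. Carol has a majority.

Bob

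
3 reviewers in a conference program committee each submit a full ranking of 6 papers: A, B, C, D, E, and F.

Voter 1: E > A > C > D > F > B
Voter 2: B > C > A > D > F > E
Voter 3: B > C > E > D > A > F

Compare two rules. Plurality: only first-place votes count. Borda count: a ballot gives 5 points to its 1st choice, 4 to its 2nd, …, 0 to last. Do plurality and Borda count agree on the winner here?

Plurality first-place counts: A 0, B 2, C 0, D 0, E 1, F 0 → B.
Borda totals: A 8, B 10, C 11, D 6, E 8, F 2 → C.
The two rules disagree: plurality picks B, Borda picks C.

No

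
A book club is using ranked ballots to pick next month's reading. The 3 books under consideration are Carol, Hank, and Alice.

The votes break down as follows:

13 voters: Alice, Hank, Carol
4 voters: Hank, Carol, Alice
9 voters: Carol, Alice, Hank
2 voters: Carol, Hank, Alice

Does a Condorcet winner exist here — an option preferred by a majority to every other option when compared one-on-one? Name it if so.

No Condorcet winner

Head-to-head results (28 voters total):
Carol vs Hank: Hank wins 17–11.
Carol vs Alice: Carol wins 15–13.
Hank vs Alice: Alice wins 22–6.
No candidate beats all others: Carol beats Alice beats Hank beats Carol, a majority cycle.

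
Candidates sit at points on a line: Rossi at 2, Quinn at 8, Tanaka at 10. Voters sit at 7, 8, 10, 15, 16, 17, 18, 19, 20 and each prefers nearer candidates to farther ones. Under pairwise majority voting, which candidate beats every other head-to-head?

With single-peaked preferences on a line, the Condorcet winner is the candidate closest to the median voter.
The median voter (position 16) is closest to Tanaka at 10.
Check: Tanaka vs Rossi — voters closer to Tanaka: 9 of 9.

Tanaka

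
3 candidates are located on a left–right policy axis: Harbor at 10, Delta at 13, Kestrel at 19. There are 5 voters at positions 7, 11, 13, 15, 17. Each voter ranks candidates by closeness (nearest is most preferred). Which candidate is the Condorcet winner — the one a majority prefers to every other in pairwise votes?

With single-peaked preferences on a line, the Condorcet winner is the candidate closest to the median voter.
The median voter (position 13) is closest to Delta at 13.
Check: Delta vs Kestrel — voters closer to Delta: 4 of 5.

Delta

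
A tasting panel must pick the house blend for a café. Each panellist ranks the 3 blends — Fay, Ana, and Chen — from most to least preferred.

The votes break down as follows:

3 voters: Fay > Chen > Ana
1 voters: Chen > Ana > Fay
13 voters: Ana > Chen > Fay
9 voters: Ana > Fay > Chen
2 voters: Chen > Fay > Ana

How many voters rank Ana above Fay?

Ballots ranking Ana above Fay: 1+13+9 = 23.
Ballots ranking Fay above Ana: 3+2 = 5.
So 23 of 28 voters prefer Ana to Fay.

23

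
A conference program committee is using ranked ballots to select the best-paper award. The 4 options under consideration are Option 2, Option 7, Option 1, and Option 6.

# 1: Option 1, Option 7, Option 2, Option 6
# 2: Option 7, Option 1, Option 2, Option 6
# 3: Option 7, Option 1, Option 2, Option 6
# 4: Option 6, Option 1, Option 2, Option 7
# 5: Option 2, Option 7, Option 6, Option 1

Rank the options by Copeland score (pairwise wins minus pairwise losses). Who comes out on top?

Option 7

Pairwise results:
  Option 2 vs Option 7: Option 7 wins 3–2.
  Option 2 vs Option 1: Option 1 wins 4–1.
  Option 2 vs Option 6: Option 2 wins 4–1.
  Option 7 vs Option 1: Option 7 wins 3–2.
  Option 7 vs Option 6: Option 7 wins 4–1.
  Option 1 vs Option 6: Option 1 wins 3–2.
Copeland scores (wins − losses):
  Option 2: 1 − 2 = -1
  Option 7: 3 − 0 = 3
  Option 1: 2 − 1 = 1
  Option 6: 0 − 3 = -3
Option 7 has the best Copeland score.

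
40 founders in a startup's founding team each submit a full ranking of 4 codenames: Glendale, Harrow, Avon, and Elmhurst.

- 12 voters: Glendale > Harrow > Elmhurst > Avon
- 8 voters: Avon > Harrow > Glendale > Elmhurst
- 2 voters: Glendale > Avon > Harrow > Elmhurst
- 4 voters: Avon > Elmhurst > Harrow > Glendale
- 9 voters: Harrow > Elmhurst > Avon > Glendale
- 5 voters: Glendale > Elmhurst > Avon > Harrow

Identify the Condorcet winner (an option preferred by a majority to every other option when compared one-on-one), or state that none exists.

Harrow

Head-to-head results (40 voters total):
Glendale vs Harrow: Harrow wins 21–19.
Glendale vs Avon: Avon wins 21–19.
Glendale vs Elmhurst: Glendale wins 27–13.
Harrow vs Avon: Harrow wins 21–19.
Harrow vs Elmhurst: Harrow wins 31–9.
Avon vs Elmhurst: Elmhurst wins 26–14.
Harrow beats each rival — Glendale (21–19), Avon (21–19), Elmhurst (31–9) — so Harrow is the Condorcet winner.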